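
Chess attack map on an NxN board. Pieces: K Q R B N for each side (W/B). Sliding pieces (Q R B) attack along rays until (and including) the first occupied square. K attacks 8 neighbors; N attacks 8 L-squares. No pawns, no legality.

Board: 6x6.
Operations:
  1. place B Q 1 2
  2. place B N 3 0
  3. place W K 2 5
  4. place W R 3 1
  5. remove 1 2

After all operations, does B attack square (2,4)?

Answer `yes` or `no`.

Answer: no

Derivation:
Op 1: place BQ@(1,2)
Op 2: place BN@(3,0)
Op 3: place WK@(2,5)
Op 4: place WR@(3,1)
Op 5: remove (1,2)
Per-piece attacks for B:
  BN@(3,0): attacks (4,2) (5,1) (2,2) (1,1)
B attacks (2,4): no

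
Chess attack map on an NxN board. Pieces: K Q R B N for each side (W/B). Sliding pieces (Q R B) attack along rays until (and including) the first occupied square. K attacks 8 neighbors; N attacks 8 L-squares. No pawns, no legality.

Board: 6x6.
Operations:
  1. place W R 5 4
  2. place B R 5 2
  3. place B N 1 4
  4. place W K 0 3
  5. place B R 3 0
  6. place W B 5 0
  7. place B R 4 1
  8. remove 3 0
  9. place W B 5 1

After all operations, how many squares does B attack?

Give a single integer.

Op 1: place WR@(5,4)
Op 2: place BR@(5,2)
Op 3: place BN@(1,4)
Op 4: place WK@(0,3)
Op 5: place BR@(3,0)
Op 6: place WB@(5,0)
Op 7: place BR@(4,1)
Op 8: remove (3,0)
Op 9: place WB@(5,1)
Per-piece attacks for B:
  BN@(1,4): attacks (3,5) (2,2) (3,3) (0,2)
  BR@(4,1): attacks (4,2) (4,3) (4,4) (4,5) (4,0) (5,1) (3,1) (2,1) (1,1) (0,1) [ray(1,0) blocked at (5,1)]
  BR@(5,2): attacks (5,3) (5,4) (5,1) (4,2) (3,2) (2,2) (1,2) (0,2) [ray(0,1) blocked at (5,4); ray(0,-1) blocked at (5,1)]
Union (18 distinct): (0,1) (0,2) (1,1) (1,2) (2,1) (2,2) (3,1) (3,2) (3,3) (3,5) (4,0) (4,2) (4,3) (4,4) (4,5) (5,1) (5,3) (5,4)

Answer: 18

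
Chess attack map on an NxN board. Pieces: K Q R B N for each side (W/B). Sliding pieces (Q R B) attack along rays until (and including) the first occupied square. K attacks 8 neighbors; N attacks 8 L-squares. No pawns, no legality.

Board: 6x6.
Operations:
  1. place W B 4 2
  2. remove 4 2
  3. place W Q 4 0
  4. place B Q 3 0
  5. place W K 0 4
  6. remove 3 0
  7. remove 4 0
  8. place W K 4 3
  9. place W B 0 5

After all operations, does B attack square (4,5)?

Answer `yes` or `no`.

Op 1: place WB@(4,2)
Op 2: remove (4,2)
Op 3: place WQ@(4,0)
Op 4: place BQ@(3,0)
Op 5: place WK@(0,4)
Op 6: remove (3,0)
Op 7: remove (4,0)
Op 8: place WK@(4,3)
Op 9: place WB@(0,5)
Per-piece attacks for B:
B attacks (4,5): no

Answer: no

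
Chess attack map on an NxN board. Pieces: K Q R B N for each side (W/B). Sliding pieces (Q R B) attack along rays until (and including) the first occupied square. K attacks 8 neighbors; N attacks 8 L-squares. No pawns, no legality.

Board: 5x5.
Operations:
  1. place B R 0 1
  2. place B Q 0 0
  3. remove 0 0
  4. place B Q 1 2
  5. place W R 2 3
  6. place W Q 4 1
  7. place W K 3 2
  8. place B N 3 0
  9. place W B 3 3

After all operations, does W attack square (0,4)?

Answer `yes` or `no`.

Answer: no

Derivation:
Op 1: place BR@(0,1)
Op 2: place BQ@(0,0)
Op 3: remove (0,0)
Op 4: place BQ@(1,2)
Op 5: place WR@(2,3)
Op 6: place WQ@(4,1)
Op 7: place WK@(3,2)
Op 8: place BN@(3,0)
Op 9: place WB@(3,3)
Per-piece attacks for W:
  WR@(2,3): attacks (2,4) (2,2) (2,1) (2,0) (3,3) (1,3) (0,3) [ray(1,0) blocked at (3,3)]
  WK@(3,2): attacks (3,3) (3,1) (4,2) (2,2) (4,3) (4,1) (2,3) (2,1)
  WB@(3,3): attacks (4,4) (4,2) (2,4) (2,2) (1,1) (0,0)
  WQ@(4,1): attacks (4,2) (4,3) (4,4) (4,0) (3,1) (2,1) (1,1) (0,1) (3,2) (3,0) [ray(-1,0) blocked at (0,1); ray(-1,1) blocked at (3,2); ray(-1,-1) blocked at (3,0)]
W attacks (0,4): no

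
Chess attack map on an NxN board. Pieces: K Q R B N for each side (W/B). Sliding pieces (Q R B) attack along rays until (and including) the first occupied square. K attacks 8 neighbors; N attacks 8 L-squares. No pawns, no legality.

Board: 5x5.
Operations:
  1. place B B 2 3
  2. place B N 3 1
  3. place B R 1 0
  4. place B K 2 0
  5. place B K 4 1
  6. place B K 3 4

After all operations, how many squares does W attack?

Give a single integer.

Answer: 0

Derivation:
Op 1: place BB@(2,3)
Op 2: place BN@(3,1)
Op 3: place BR@(1,0)
Op 4: place BK@(2,0)
Op 5: place BK@(4,1)
Op 6: place BK@(3,4)
Per-piece attacks for W:
Union (0 distinct): (none)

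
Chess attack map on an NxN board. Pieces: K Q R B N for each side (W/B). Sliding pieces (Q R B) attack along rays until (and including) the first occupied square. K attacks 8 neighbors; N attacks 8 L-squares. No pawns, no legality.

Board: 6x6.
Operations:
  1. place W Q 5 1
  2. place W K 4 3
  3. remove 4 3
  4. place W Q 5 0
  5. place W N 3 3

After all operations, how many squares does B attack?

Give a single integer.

Answer: 0

Derivation:
Op 1: place WQ@(5,1)
Op 2: place WK@(4,3)
Op 3: remove (4,3)
Op 4: place WQ@(5,0)
Op 5: place WN@(3,3)
Per-piece attacks for B:
Union (0 distinct): (none)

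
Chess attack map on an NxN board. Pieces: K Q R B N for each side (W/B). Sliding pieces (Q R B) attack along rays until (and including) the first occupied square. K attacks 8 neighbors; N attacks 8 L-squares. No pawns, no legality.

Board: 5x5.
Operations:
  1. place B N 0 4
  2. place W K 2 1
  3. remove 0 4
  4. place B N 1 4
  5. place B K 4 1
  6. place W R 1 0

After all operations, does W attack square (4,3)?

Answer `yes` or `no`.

Answer: no

Derivation:
Op 1: place BN@(0,4)
Op 2: place WK@(2,1)
Op 3: remove (0,4)
Op 4: place BN@(1,4)
Op 5: place BK@(4,1)
Op 6: place WR@(1,0)
Per-piece attacks for W:
  WR@(1,0): attacks (1,1) (1,2) (1,3) (1,4) (2,0) (3,0) (4,0) (0,0) [ray(0,1) blocked at (1,4)]
  WK@(2,1): attacks (2,2) (2,0) (3,1) (1,1) (3,2) (3,0) (1,2) (1,0)
W attacks (4,3): no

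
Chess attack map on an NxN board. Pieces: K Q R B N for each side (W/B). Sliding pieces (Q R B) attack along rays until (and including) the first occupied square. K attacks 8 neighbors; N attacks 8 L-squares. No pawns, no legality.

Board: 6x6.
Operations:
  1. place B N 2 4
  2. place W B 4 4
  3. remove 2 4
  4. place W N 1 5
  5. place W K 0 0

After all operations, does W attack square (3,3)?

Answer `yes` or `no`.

Op 1: place BN@(2,4)
Op 2: place WB@(4,4)
Op 3: remove (2,4)
Op 4: place WN@(1,5)
Op 5: place WK@(0,0)
Per-piece attacks for W:
  WK@(0,0): attacks (0,1) (1,0) (1,1)
  WN@(1,5): attacks (2,3) (3,4) (0,3)
  WB@(4,4): attacks (5,5) (5,3) (3,5) (3,3) (2,2) (1,1) (0,0) [ray(-1,-1) blocked at (0,0)]
W attacks (3,3): yes

Answer: yes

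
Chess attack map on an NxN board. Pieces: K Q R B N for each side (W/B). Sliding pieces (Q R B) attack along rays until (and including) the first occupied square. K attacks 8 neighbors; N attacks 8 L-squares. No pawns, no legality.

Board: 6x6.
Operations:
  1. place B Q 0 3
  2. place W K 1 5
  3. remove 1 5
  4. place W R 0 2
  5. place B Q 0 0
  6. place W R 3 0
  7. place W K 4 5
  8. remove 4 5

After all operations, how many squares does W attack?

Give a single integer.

Op 1: place BQ@(0,3)
Op 2: place WK@(1,5)
Op 3: remove (1,5)
Op 4: place WR@(0,2)
Op 5: place BQ@(0,0)
Op 6: place WR@(3,0)
Op 7: place WK@(4,5)
Op 8: remove (4,5)
Per-piece attacks for W:
  WR@(0,2): attacks (0,3) (0,1) (0,0) (1,2) (2,2) (3,2) (4,2) (5,2) [ray(0,1) blocked at (0,3); ray(0,-1) blocked at (0,0)]
  WR@(3,0): attacks (3,1) (3,2) (3,3) (3,4) (3,5) (4,0) (5,0) (2,0) (1,0) (0,0) [ray(-1,0) blocked at (0,0)]
Union (16 distinct): (0,0) (0,1) (0,3) (1,0) (1,2) (2,0) (2,2) (3,1) (3,2) (3,3) (3,4) (3,5) (4,0) (4,2) (5,0) (5,2)

Answer: 16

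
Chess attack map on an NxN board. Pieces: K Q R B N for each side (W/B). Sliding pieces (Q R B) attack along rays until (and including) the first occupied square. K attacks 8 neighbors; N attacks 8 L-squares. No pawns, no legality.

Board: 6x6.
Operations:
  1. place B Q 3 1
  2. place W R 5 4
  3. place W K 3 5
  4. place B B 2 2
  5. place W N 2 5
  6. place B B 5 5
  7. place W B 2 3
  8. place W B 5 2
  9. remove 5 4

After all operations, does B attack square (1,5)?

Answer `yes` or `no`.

Answer: no

Derivation:
Op 1: place BQ@(3,1)
Op 2: place WR@(5,4)
Op 3: place WK@(3,5)
Op 4: place BB@(2,2)
Op 5: place WN@(2,5)
Op 6: place BB@(5,5)
Op 7: place WB@(2,3)
Op 8: place WB@(5,2)
Op 9: remove (5,4)
Per-piece attacks for B:
  BB@(2,2): attacks (3,3) (4,4) (5,5) (3,1) (1,3) (0,4) (1,1) (0,0) [ray(1,1) blocked at (5,5); ray(1,-1) blocked at (3,1)]
  BQ@(3,1): attacks (3,2) (3,3) (3,4) (3,5) (3,0) (4,1) (5,1) (2,1) (1,1) (0,1) (4,2) (5,3) (4,0) (2,2) (2,0) [ray(0,1) blocked at (3,5); ray(-1,1) blocked at (2,2)]
  BB@(5,5): attacks (4,4) (3,3) (2,2) [ray(-1,-1) blocked at (2,2)]
B attacks (1,5): no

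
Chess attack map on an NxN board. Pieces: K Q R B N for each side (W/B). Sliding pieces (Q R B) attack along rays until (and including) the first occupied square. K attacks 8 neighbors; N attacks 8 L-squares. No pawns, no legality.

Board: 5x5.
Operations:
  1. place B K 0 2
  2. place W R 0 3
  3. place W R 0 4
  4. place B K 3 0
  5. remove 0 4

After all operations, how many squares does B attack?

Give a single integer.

Op 1: place BK@(0,2)
Op 2: place WR@(0,3)
Op 3: place WR@(0,4)
Op 4: place BK@(3,0)
Op 5: remove (0,4)
Per-piece attacks for B:
  BK@(0,2): attacks (0,3) (0,1) (1,2) (1,3) (1,1)
  BK@(3,0): attacks (3,1) (4,0) (2,0) (4,1) (2,1)
Union (10 distinct): (0,1) (0,3) (1,1) (1,2) (1,3) (2,0) (2,1) (3,1) (4,0) (4,1)

Answer: 10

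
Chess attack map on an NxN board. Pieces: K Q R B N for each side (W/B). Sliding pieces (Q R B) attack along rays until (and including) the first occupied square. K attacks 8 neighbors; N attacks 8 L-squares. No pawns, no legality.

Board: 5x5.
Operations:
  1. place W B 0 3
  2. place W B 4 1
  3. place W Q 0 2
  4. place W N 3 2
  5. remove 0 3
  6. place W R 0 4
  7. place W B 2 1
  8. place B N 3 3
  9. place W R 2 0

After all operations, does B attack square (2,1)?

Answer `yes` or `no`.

Answer: yes

Derivation:
Op 1: place WB@(0,3)
Op 2: place WB@(4,1)
Op 3: place WQ@(0,2)
Op 4: place WN@(3,2)
Op 5: remove (0,3)
Op 6: place WR@(0,4)
Op 7: place WB@(2,1)
Op 8: place BN@(3,3)
Op 9: place WR@(2,0)
Per-piece attacks for B:
  BN@(3,3): attacks (1,4) (4,1) (2,1) (1,2)
B attacks (2,1): yes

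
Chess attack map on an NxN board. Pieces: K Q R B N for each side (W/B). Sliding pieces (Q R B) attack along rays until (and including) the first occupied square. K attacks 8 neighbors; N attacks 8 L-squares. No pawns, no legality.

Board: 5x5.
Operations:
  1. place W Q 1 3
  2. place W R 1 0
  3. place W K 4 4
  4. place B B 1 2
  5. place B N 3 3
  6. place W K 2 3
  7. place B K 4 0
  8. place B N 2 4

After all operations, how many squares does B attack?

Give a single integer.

Answer: 11

Derivation:
Op 1: place WQ@(1,3)
Op 2: place WR@(1,0)
Op 3: place WK@(4,4)
Op 4: place BB@(1,2)
Op 5: place BN@(3,3)
Op 6: place WK@(2,3)
Op 7: place BK@(4,0)
Op 8: place BN@(2,4)
Per-piece attacks for B:
  BB@(1,2): attacks (2,3) (2,1) (3,0) (0,3) (0,1) [ray(1,1) blocked at (2,3)]
  BN@(2,4): attacks (3,2) (4,3) (1,2) (0,3)
  BN@(3,3): attacks (1,4) (4,1) (2,1) (1,2)
  BK@(4,0): attacks (4,1) (3,0) (3,1)
Union (11 distinct): (0,1) (0,3) (1,2) (1,4) (2,1) (2,3) (3,0) (3,1) (3,2) (4,1) (4,3)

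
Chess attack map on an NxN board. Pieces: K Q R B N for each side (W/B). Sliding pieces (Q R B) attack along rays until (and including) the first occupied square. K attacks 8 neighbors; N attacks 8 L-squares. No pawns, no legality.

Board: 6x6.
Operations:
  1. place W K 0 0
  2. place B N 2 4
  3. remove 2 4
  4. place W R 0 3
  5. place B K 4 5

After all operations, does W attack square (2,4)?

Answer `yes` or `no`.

Op 1: place WK@(0,0)
Op 2: place BN@(2,4)
Op 3: remove (2,4)
Op 4: place WR@(0,3)
Op 5: place BK@(4,5)
Per-piece attacks for W:
  WK@(0,0): attacks (0,1) (1,0) (1,1)
  WR@(0,3): attacks (0,4) (0,5) (0,2) (0,1) (0,0) (1,3) (2,3) (3,3) (4,3) (5,3) [ray(0,-1) blocked at (0,0)]
W attacks (2,4): no

Answer: no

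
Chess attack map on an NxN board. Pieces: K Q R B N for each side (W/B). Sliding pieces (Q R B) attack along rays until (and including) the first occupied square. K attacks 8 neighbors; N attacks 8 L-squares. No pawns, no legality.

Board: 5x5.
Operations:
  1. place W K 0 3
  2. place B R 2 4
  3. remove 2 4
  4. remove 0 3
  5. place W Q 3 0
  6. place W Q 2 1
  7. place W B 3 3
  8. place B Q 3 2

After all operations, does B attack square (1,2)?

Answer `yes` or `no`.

Op 1: place WK@(0,3)
Op 2: place BR@(2,4)
Op 3: remove (2,4)
Op 4: remove (0,3)
Op 5: place WQ@(3,0)
Op 6: place WQ@(2,1)
Op 7: place WB@(3,3)
Op 8: place BQ@(3,2)
Per-piece attacks for B:
  BQ@(3,2): attacks (3,3) (3,1) (3,0) (4,2) (2,2) (1,2) (0,2) (4,3) (4,1) (2,3) (1,4) (2,1) [ray(0,1) blocked at (3,3); ray(0,-1) blocked at (3,0); ray(-1,-1) blocked at (2,1)]
B attacks (1,2): yes

Answer: yes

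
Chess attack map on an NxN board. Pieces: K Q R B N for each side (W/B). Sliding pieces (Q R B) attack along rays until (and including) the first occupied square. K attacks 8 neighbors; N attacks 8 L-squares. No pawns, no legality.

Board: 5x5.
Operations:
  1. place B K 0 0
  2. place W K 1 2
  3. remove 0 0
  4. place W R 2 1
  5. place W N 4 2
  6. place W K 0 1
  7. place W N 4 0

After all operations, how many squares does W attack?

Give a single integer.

Answer: 18

Derivation:
Op 1: place BK@(0,0)
Op 2: place WK@(1,2)
Op 3: remove (0,0)
Op 4: place WR@(2,1)
Op 5: place WN@(4,2)
Op 6: place WK@(0,1)
Op 7: place WN@(4,0)
Per-piece attacks for W:
  WK@(0,1): attacks (0,2) (0,0) (1,1) (1,2) (1,0)
  WK@(1,2): attacks (1,3) (1,1) (2,2) (0,2) (2,3) (2,1) (0,3) (0,1)
  WR@(2,1): attacks (2,2) (2,3) (2,4) (2,0) (3,1) (4,1) (1,1) (0,1) [ray(-1,0) blocked at (0,1)]
  WN@(4,0): attacks (3,2) (2,1)
  WN@(4,2): attacks (3,4) (2,3) (3,0) (2,1)
Union (18 distinct): (0,0) (0,1) (0,2) (0,3) (1,0) (1,1) (1,2) (1,3) (2,0) (2,1) (2,2) (2,3) (2,4) (3,0) (3,1) (3,2) (3,4) (4,1)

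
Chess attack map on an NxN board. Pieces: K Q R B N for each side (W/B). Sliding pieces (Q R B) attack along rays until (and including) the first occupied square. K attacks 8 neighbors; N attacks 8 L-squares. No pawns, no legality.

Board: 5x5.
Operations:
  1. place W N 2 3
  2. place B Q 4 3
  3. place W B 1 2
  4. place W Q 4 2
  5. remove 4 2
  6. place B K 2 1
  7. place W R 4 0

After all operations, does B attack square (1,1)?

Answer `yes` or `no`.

Op 1: place WN@(2,3)
Op 2: place BQ@(4,3)
Op 3: place WB@(1,2)
Op 4: place WQ@(4,2)
Op 5: remove (4,2)
Op 6: place BK@(2,1)
Op 7: place WR@(4,0)
Per-piece attacks for B:
  BK@(2,1): attacks (2,2) (2,0) (3,1) (1,1) (3,2) (3,0) (1,2) (1,0)
  BQ@(4,3): attacks (4,4) (4,2) (4,1) (4,0) (3,3) (2,3) (3,4) (3,2) (2,1) [ray(0,-1) blocked at (4,0); ray(-1,0) blocked at (2,3); ray(-1,-1) blocked at (2,1)]
B attacks (1,1): yes

Answer: yes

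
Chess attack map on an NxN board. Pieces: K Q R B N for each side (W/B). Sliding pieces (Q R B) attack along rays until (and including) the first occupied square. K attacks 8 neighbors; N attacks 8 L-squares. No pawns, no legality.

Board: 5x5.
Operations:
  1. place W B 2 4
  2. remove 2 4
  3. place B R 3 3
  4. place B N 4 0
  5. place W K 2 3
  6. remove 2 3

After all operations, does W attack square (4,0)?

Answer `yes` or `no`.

Answer: no

Derivation:
Op 1: place WB@(2,4)
Op 2: remove (2,4)
Op 3: place BR@(3,3)
Op 4: place BN@(4,0)
Op 5: place WK@(2,3)
Op 6: remove (2,3)
Per-piece attacks for W:
W attacks (4,0): no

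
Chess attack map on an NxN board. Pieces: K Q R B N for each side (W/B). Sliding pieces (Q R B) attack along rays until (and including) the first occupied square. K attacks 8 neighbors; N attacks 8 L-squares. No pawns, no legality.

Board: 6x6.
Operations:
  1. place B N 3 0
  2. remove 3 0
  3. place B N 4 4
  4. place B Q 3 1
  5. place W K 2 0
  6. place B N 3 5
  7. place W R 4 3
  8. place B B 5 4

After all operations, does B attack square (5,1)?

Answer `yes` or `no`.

Answer: yes

Derivation:
Op 1: place BN@(3,0)
Op 2: remove (3,0)
Op 3: place BN@(4,4)
Op 4: place BQ@(3,1)
Op 5: place WK@(2,0)
Op 6: place BN@(3,5)
Op 7: place WR@(4,3)
Op 8: place BB@(5,4)
Per-piece attacks for B:
  BQ@(3,1): attacks (3,2) (3,3) (3,4) (3,5) (3,0) (4,1) (5,1) (2,1) (1,1) (0,1) (4,2) (5,3) (4,0) (2,2) (1,3) (0,4) (2,0) [ray(0,1) blocked at (3,5); ray(-1,-1) blocked at (2,0)]
  BN@(3,5): attacks (4,3) (5,4) (2,3) (1,4)
  BN@(4,4): attacks (2,5) (5,2) (3,2) (2,3)
  BB@(5,4): attacks (4,5) (4,3) [ray(-1,-1) blocked at (4,3)]
B attacks (5,1): yes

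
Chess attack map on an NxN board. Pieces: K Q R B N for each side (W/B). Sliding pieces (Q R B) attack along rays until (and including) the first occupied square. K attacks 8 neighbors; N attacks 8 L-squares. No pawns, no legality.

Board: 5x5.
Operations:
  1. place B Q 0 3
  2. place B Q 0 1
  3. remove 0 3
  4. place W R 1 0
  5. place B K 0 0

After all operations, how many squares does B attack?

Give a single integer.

Answer: 13

Derivation:
Op 1: place BQ@(0,3)
Op 2: place BQ@(0,1)
Op 3: remove (0,3)
Op 4: place WR@(1,0)
Op 5: place BK@(0,0)
Per-piece attacks for B:
  BK@(0,0): attacks (0,1) (1,0) (1,1)
  BQ@(0,1): attacks (0,2) (0,3) (0,4) (0,0) (1,1) (2,1) (3,1) (4,1) (1,2) (2,3) (3,4) (1,0) [ray(0,-1) blocked at (0,0); ray(1,-1) blocked at (1,0)]
Union (13 distinct): (0,0) (0,1) (0,2) (0,3) (0,4) (1,0) (1,1) (1,2) (2,1) (2,3) (3,1) (3,4) (4,1)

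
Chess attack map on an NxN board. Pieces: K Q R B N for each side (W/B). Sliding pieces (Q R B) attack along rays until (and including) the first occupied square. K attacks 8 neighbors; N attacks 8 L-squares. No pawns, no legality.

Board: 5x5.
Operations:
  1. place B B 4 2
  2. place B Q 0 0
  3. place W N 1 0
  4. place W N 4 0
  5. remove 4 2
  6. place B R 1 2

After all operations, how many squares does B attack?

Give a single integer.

Answer: 13

Derivation:
Op 1: place BB@(4,2)
Op 2: place BQ@(0,0)
Op 3: place WN@(1,0)
Op 4: place WN@(4,0)
Op 5: remove (4,2)
Op 6: place BR@(1,2)
Per-piece attacks for B:
  BQ@(0,0): attacks (0,1) (0,2) (0,3) (0,4) (1,0) (1,1) (2,2) (3,3) (4,4) [ray(1,0) blocked at (1,0)]
  BR@(1,2): attacks (1,3) (1,4) (1,1) (1,0) (2,2) (3,2) (4,2) (0,2) [ray(0,-1) blocked at (1,0)]
Union (13 distinct): (0,1) (0,2) (0,3) (0,4) (1,0) (1,1) (1,3) (1,4) (2,2) (3,2) (3,3) (4,2) (4,4)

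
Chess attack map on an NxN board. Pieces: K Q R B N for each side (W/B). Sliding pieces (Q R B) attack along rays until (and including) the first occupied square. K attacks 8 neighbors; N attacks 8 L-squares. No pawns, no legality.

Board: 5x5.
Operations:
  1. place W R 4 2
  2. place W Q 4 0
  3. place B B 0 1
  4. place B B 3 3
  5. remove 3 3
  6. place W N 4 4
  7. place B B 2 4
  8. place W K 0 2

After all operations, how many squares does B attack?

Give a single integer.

Op 1: place WR@(4,2)
Op 2: place WQ@(4,0)
Op 3: place BB@(0,1)
Op 4: place BB@(3,3)
Op 5: remove (3,3)
Op 6: place WN@(4,4)
Op 7: place BB@(2,4)
Op 8: place WK@(0,2)
Per-piece attacks for B:
  BB@(0,1): attacks (1,2) (2,3) (3,4) (1,0)
  BB@(2,4): attacks (3,3) (4,2) (1,3) (0,2) [ray(1,-1) blocked at (4,2); ray(-1,-1) blocked at (0,2)]
Union (8 distinct): (0,2) (1,0) (1,2) (1,3) (2,3) (3,3) (3,4) (4,2)

Answer: 8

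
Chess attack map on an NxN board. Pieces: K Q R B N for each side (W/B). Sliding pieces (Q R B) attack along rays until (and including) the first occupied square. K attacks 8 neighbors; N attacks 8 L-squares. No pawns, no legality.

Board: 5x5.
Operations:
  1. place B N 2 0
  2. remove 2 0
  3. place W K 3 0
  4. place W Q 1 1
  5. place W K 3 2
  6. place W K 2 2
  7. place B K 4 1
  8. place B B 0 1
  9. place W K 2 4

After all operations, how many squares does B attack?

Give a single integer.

Answer: 9

Derivation:
Op 1: place BN@(2,0)
Op 2: remove (2,0)
Op 3: place WK@(3,0)
Op 4: place WQ@(1,1)
Op 5: place WK@(3,2)
Op 6: place WK@(2,2)
Op 7: place BK@(4,1)
Op 8: place BB@(0,1)
Op 9: place WK@(2,4)
Per-piece attacks for B:
  BB@(0,1): attacks (1,2) (2,3) (3,4) (1,0)
  BK@(4,1): attacks (4,2) (4,0) (3,1) (3,2) (3,0)
Union (9 distinct): (1,0) (1,2) (2,3) (3,0) (3,1) (3,2) (3,4) (4,0) (4,2)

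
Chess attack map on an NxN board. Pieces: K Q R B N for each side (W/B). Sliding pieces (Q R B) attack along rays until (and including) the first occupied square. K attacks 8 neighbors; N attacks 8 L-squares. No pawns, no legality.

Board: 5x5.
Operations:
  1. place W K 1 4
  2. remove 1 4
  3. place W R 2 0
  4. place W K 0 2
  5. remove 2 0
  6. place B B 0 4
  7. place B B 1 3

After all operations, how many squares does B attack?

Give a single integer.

Op 1: place WK@(1,4)
Op 2: remove (1,4)
Op 3: place WR@(2,0)
Op 4: place WK@(0,2)
Op 5: remove (2,0)
Op 6: place BB@(0,4)
Op 7: place BB@(1,3)
Per-piece attacks for B:
  BB@(0,4): attacks (1,3) [ray(1,-1) blocked at (1,3)]
  BB@(1,3): attacks (2,4) (2,2) (3,1) (4,0) (0,4) (0,2) [ray(-1,1) blocked at (0,4); ray(-1,-1) blocked at (0,2)]
Union (7 distinct): (0,2) (0,4) (1,3) (2,2) (2,4) (3,1) (4,0)

Answer: 7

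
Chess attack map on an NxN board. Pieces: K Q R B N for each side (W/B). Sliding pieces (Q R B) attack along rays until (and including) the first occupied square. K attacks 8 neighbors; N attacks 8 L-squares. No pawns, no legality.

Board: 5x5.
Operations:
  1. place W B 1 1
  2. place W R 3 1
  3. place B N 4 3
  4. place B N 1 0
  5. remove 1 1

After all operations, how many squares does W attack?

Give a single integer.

Answer: 8

Derivation:
Op 1: place WB@(1,1)
Op 2: place WR@(3,1)
Op 3: place BN@(4,3)
Op 4: place BN@(1,0)
Op 5: remove (1,1)
Per-piece attacks for W:
  WR@(3,1): attacks (3,2) (3,3) (3,4) (3,0) (4,1) (2,1) (1,1) (0,1)
Union (8 distinct): (0,1) (1,1) (2,1) (3,0) (3,2) (3,3) (3,4) (4,1)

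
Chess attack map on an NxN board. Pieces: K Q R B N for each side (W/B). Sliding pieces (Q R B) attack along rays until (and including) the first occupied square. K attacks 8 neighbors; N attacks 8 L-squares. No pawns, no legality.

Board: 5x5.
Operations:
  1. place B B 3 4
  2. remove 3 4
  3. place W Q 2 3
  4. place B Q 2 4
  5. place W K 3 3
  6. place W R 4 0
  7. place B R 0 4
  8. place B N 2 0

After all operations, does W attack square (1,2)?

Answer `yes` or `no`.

Answer: yes

Derivation:
Op 1: place BB@(3,4)
Op 2: remove (3,4)
Op 3: place WQ@(2,3)
Op 4: place BQ@(2,4)
Op 5: place WK@(3,3)
Op 6: place WR@(4,0)
Op 7: place BR@(0,4)
Op 8: place BN@(2,0)
Per-piece attacks for W:
  WQ@(2,3): attacks (2,4) (2,2) (2,1) (2,0) (3,3) (1,3) (0,3) (3,4) (3,2) (4,1) (1,4) (1,2) (0,1) [ray(0,1) blocked at (2,4); ray(0,-1) blocked at (2,0); ray(1,0) blocked at (3,3)]
  WK@(3,3): attacks (3,4) (3,2) (4,3) (2,3) (4,4) (4,2) (2,4) (2,2)
  WR@(4,0): attacks (4,1) (4,2) (4,3) (4,4) (3,0) (2,0) [ray(-1,0) blocked at (2,0)]
W attacks (1,2): yes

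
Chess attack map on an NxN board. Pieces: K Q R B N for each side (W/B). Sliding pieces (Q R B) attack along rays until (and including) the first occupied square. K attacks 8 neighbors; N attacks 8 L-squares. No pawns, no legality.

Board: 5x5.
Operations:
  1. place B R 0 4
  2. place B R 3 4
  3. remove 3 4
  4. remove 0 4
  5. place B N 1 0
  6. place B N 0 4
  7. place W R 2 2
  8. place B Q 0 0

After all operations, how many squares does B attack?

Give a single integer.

Answer: 10

Derivation:
Op 1: place BR@(0,4)
Op 2: place BR@(3,4)
Op 3: remove (3,4)
Op 4: remove (0,4)
Op 5: place BN@(1,0)
Op 6: place BN@(0,4)
Op 7: place WR@(2,2)
Op 8: place BQ@(0,0)
Per-piece attacks for B:
  BQ@(0,0): attacks (0,1) (0,2) (0,3) (0,4) (1,0) (1,1) (2,2) [ray(0,1) blocked at (0,4); ray(1,0) blocked at (1,0); ray(1,1) blocked at (2,2)]
  BN@(0,4): attacks (1,2) (2,3)
  BN@(1,0): attacks (2,2) (3,1) (0,2)
Union (10 distinct): (0,1) (0,2) (0,3) (0,4) (1,0) (1,1) (1,2) (2,2) (2,3) (3,1)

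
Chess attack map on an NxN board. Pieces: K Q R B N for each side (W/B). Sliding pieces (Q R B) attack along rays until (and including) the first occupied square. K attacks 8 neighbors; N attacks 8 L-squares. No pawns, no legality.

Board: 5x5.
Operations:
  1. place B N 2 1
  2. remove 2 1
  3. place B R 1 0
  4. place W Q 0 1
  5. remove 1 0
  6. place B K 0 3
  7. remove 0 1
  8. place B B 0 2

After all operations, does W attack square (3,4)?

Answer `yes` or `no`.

Op 1: place BN@(2,1)
Op 2: remove (2,1)
Op 3: place BR@(1,0)
Op 4: place WQ@(0,1)
Op 5: remove (1,0)
Op 6: place BK@(0,3)
Op 7: remove (0,1)
Op 8: place BB@(0,2)
Per-piece attacks for W:
W attacks (3,4): no

Answer: no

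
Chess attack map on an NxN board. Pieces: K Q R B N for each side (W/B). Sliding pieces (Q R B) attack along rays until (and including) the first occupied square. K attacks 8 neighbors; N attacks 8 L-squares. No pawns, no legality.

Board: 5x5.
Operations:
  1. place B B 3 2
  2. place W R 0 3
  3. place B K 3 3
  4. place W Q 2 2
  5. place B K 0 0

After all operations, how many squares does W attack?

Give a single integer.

Answer: 15

Derivation:
Op 1: place BB@(3,2)
Op 2: place WR@(0,3)
Op 3: place BK@(3,3)
Op 4: place WQ@(2,2)
Op 5: place BK@(0,0)
Per-piece attacks for W:
  WR@(0,3): attacks (0,4) (0,2) (0,1) (0,0) (1,3) (2,3) (3,3) [ray(0,-1) blocked at (0,0); ray(1,0) blocked at (3,3)]
  WQ@(2,2): attacks (2,3) (2,4) (2,1) (2,0) (3,2) (1,2) (0,2) (3,3) (3,1) (4,0) (1,3) (0,4) (1,1) (0,0) [ray(1,0) blocked at (3,2); ray(1,1) blocked at (3,3); ray(-1,-1) blocked at (0,0)]
Union (15 distinct): (0,0) (0,1) (0,2) (0,4) (1,1) (1,2) (1,3) (2,0) (2,1) (2,3) (2,4) (3,1) (3,2) (3,3) (4,0)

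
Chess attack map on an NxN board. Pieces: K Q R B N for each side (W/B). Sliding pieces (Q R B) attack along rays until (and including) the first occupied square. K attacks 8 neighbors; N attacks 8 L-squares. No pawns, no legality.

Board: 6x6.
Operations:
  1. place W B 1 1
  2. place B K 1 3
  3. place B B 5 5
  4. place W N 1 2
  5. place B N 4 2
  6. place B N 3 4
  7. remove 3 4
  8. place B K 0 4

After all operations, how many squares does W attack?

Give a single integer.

Op 1: place WB@(1,1)
Op 2: place BK@(1,3)
Op 3: place BB@(5,5)
Op 4: place WN@(1,2)
Op 5: place BN@(4,2)
Op 6: place BN@(3,4)
Op 7: remove (3,4)
Op 8: place BK@(0,4)
Per-piece attacks for W:
  WB@(1,1): attacks (2,2) (3,3) (4,4) (5,5) (2,0) (0,2) (0,0) [ray(1,1) blocked at (5,5)]
  WN@(1,2): attacks (2,4) (3,3) (0,4) (2,0) (3,1) (0,0)
Union (10 distinct): (0,0) (0,2) (0,4) (2,0) (2,2) (2,4) (3,1) (3,3) (4,4) (5,5)

Answer: 10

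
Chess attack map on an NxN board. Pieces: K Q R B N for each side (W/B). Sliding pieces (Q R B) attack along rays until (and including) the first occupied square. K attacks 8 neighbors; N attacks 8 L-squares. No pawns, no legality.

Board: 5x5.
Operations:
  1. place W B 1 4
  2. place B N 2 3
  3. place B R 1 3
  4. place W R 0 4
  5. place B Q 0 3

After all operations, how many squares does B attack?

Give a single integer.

Answer: 16

Derivation:
Op 1: place WB@(1,4)
Op 2: place BN@(2,3)
Op 3: place BR@(1,3)
Op 4: place WR@(0,4)
Op 5: place BQ@(0,3)
Per-piece attacks for B:
  BQ@(0,3): attacks (0,4) (0,2) (0,1) (0,0) (1,3) (1,4) (1,2) (2,1) (3,0) [ray(0,1) blocked at (0,4); ray(1,0) blocked at (1,3); ray(1,1) blocked at (1,4)]
  BR@(1,3): attacks (1,4) (1,2) (1,1) (1,0) (2,3) (0,3) [ray(0,1) blocked at (1,4); ray(1,0) blocked at (2,3); ray(-1,0) blocked at (0,3)]
  BN@(2,3): attacks (4,4) (0,4) (3,1) (4,2) (1,1) (0,2)
Union (16 distinct): (0,0) (0,1) (0,2) (0,3) (0,4) (1,0) (1,1) (1,2) (1,3) (1,4) (2,1) (2,3) (3,0) (3,1) (4,2) (4,4)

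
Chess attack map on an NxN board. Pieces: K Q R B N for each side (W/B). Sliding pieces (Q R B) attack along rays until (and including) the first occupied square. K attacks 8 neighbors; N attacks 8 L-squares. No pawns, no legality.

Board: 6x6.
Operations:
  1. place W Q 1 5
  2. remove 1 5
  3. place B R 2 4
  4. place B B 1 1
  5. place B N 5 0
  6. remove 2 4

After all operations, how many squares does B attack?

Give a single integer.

Answer: 9

Derivation:
Op 1: place WQ@(1,5)
Op 2: remove (1,5)
Op 3: place BR@(2,4)
Op 4: place BB@(1,1)
Op 5: place BN@(5,0)
Op 6: remove (2,4)
Per-piece attacks for B:
  BB@(1,1): attacks (2,2) (3,3) (4,4) (5,5) (2,0) (0,2) (0,0)
  BN@(5,0): attacks (4,2) (3,1)
Union (9 distinct): (0,0) (0,2) (2,0) (2,2) (3,1) (3,3) (4,2) (4,4) (5,5)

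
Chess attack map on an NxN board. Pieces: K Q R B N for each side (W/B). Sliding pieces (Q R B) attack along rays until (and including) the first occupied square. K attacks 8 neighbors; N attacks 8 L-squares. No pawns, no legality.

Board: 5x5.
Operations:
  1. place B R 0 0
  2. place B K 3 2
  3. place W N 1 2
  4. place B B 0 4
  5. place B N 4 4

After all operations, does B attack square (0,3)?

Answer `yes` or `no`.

Op 1: place BR@(0,0)
Op 2: place BK@(3,2)
Op 3: place WN@(1,2)
Op 4: place BB@(0,4)
Op 5: place BN@(4,4)
Per-piece attacks for B:
  BR@(0,0): attacks (0,1) (0,2) (0,3) (0,4) (1,0) (2,0) (3,0) (4,0) [ray(0,1) blocked at (0,4)]
  BB@(0,4): attacks (1,3) (2,2) (3,1) (4,0)
  BK@(3,2): attacks (3,3) (3,1) (4,2) (2,2) (4,3) (4,1) (2,3) (2,1)
  BN@(4,4): attacks (3,2) (2,3)
B attacks (0,3): yes

Answer: yes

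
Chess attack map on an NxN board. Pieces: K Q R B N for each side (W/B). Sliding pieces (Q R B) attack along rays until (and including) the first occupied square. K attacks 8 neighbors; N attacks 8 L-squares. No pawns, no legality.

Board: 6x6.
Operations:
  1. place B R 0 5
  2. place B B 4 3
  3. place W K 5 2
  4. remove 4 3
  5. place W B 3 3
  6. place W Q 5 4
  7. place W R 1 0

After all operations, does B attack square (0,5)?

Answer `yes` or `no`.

Answer: no

Derivation:
Op 1: place BR@(0,5)
Op 2: place BB@(4,3)
Op 3: place WK@(5,2)
Op 4: remove (4,3)
Op 5: place WB@(3,3)
Op 6: place WQ@(5,4)
Op 7: place WR@(1,0)
Per-piece attacks for B:
  BR@(0,5): attacks (0,4) (0,3) (0,2) (0,1) (0,0) (1,5) (2,5) (3,5) (4,5) (5,5)
B attacks (0,5): no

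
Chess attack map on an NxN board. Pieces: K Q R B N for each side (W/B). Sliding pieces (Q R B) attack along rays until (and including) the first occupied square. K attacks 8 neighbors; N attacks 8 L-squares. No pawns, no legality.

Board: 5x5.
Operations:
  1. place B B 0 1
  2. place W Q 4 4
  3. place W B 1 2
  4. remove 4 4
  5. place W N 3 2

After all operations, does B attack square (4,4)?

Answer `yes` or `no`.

Answer: no

Derivation:
Op 1: place BB@(0,1)
Op 2: place WQ@(4,4)
Op 3: place WB@(1,2)
Op 4: remove (4,4)
Op 5: place WN@(3,2)
Per-piece attacks for B:
  BB@(0,1): attacks (1,2) (1,0) [ray(1,1) blocked at (1,2)]
B attacks (4,4): no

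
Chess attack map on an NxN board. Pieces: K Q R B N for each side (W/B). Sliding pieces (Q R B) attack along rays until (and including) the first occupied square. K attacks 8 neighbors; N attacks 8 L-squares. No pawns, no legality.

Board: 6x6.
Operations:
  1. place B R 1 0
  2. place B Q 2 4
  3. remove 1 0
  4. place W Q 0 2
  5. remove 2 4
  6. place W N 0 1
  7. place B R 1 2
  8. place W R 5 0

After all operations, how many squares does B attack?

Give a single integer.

Op 1: place BR@(1,0)
Op 2: place BQ@(2,4)
Op 3: remove (1,0)
Op 4: place WQ@(0,2)
Op 5: remove (2,4)
Op 6: place WN@(0,1)
Op 7: place BR@(1,2)
Op 8: place WR@(5,0)
Per-piece attacks for B:
  BR@(1,2): attacks (1,3) (1,4) (1,5) (1,1) (1,0) (2,2) (3,2) (4,2) (5,2) (0,2) [ray(-1,0) blocked at (0,2)]
Union (10 distinct): (0,2) (1,0) (1,1) (1,3) (1,4) (1,5) (2,2) (3,2) (4,2) (5,2)

Answer: 10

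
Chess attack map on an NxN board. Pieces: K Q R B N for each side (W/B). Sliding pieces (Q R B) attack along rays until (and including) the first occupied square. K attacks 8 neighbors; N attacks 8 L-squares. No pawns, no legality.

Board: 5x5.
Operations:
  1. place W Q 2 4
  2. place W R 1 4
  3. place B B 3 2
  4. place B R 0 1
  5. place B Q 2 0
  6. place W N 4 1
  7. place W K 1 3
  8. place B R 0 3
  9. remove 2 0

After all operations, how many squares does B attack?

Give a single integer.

Answer: 14

Derivation:
Op 1: place WQ@(2,4)
Op 2: place WR@(1,4)
Op 3: place BB@(3,2)
Op 4: place BR@(0,1)
Op 5: place BQ@(2,0)
Op 6: place WN@(4,1)
Op 7: place WK@(1,3)
Op 8: place BR@(0,3)
Op 9: remove (2,0)
Per-piece attacks for B:
  BR@(0,1): attacks (0,2) (0,3) (0,0) (1,1) (2,1) (3,1) (4,1) [ray(0,1) blocked at (0,3); ray(1,0) blocked at (4,1)]
  BR@(0,3): attacks (0,4) (0,2) (0,1) (1,3) [ray(0,-1) blocked at (0,1); ray(1,0) blocked at (1,3)]
  BB@(3,2): attacks (4,3) (4,1) (2,3) (1,4) (2,1) (1,0) [ray(1,-1) blocked at (4,1); ray(-1,1) blocked at (1,4)]
Union (14 distinct): (0,0) (0,1) (0,2) (0,3) (0,4) (1,0) (1,1) (1,3) (1,4) (2,1) (2,3) (3,1) (4,1) (4,3)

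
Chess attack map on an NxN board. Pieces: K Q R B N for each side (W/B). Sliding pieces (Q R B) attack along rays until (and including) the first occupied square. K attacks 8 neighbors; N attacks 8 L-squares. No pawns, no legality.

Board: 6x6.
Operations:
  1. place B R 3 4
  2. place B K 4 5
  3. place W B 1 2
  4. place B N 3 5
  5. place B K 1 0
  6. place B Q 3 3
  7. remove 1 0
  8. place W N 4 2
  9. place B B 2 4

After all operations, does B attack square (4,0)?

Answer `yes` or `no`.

Op 1: place BR@(3,4)
Op 2: place BK@(4,5)
Op 3: place WB@(1,2)
Op 4: place BN@(3,5)
Op 5: place BK@(1,0)
Op 6: place BQ@(3,3)
Op 7: remove (1,0)
Op 8: place WN@(4,2)
Op 9: place BB@(2,4)
Per-piece attacks for B:
  BB@(2,4): attacks (3,5) (3,3) (1,5) (1,3) (0,2) [ray(1,1) blocked at (3,5); ray(1,-1) blocked at (3,3)]
  BQ@(3,3): attacks (3,4) (3,2) (3,1) (3,0) (4,3) (5,3) (2,3) (1,3) (0,3) (4,4) (5,5) (4,2) (2,4) (2,2) (1,1) (0,0) [ray(0,1) blocked at (3,4); ray(1,-1) blocked at (4,2); ray(-1,1) blocked at (2,4)]
  BR@(3,4): attacks (3,5) (3,3) (4,4) (5,4) (2,4) [ray(0,1) blocked at (3,5); ray(0,-1) blocked at (3,3); ray(-1,0) blocked at (2,4)]
  BN@(3,5): attacks (4,3) (5,4) (2,3) (1,4)
  BK@(4,5): attacks (4,4) (5,5) (3,5) (5,4) (3,4)
B attacks (4,0): no

Answer: no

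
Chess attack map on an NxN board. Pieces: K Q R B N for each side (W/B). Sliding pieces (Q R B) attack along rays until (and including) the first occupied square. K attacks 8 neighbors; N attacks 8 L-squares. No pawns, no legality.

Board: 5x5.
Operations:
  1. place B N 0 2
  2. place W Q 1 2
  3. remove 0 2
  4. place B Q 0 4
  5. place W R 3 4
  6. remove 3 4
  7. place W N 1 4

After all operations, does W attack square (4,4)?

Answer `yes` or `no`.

Op 1: place BN@(0,2)
Op 2: place WQ@(1,2)
Op 3: remove (0,2)
Op 4: place BQ@(0,4)
Op 5: place WR@(3,4)
Op 6: remove (3,4)
Op 7: place WN@(1,4)
Per-piece attacks for W:
  WQ@(1,2): attacks (1,3) (1,4) (1,1) (1,0) (2,2) (3,2) (4,2) (0,2) (2,3) (3,4) (2,1) (3,0) (0,3) (0,1) [ray(0,1) blocked at (1,4)]
  WN@(1,4): attacks (2,2) (3,3) (0,2)
W attacks (4,4): no

Answer: no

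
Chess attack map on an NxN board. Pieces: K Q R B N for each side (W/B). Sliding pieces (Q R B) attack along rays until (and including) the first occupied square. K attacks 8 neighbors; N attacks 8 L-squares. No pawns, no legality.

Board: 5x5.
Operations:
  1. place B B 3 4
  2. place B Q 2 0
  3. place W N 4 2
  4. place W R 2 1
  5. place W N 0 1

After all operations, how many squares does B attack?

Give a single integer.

Answer: 13

Derivation:
Op 1: place BB@(3,4)
Op 2: place BQ@(2,0)
Op 3: place WN@(4,2)
Op 4: place WR@(2,1)
Op 5: place WN@(0,1)
Per-piece attacks for B:
  BQ@(2,0): attacks (2,1) (3,0) (4,0) (1,0) (0,0) (3,1) (4,2) (1,1) (0,2) [ray(0,1) blocked at (2,1); ray(1,1) blocked at (4,2)]
  BB@(3,4): attacks (4,3) (2,3) (1,2) (0,1) [ray(-1,-1) blocked at (0,1)]
Union (13 distinct): (0,0) (0,1) (0,2) (1,0) (1,1) (1,2) (2,1) (2,3) (3,0) (3,1) (4,0) (4,2) (4,3)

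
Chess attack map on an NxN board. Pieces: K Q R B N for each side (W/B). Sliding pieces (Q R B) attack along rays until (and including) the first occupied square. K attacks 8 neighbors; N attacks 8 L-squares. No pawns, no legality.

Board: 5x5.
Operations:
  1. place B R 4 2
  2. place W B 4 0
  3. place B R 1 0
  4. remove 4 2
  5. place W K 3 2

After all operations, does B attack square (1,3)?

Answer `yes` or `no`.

Answer: yes

Derivation:
Op 1: place BR@(4,2)
Op 2: place WB@(4,0)
Op 3: place BR@(1,0)
Op 4: remove (4,2)
Op 5: place WK@(3,2)
Per-piece attacks for B:
  BR@(1,0): attacks (1,1) (1,2) (1,3) (1,4) (2,0) (3,0) (4,0) (0,0) [ray(1,0) blocked at (4,0)]
B attacks (1,3): yes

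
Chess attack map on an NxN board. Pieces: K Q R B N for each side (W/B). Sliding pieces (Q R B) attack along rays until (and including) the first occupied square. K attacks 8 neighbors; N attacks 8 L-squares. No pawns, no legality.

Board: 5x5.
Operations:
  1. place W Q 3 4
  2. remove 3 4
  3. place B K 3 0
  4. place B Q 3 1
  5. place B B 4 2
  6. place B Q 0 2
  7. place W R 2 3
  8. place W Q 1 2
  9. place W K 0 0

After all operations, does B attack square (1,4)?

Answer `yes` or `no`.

Op 1: place WQ@(3,4)
Op 2: remove (3,4)
Op 3: place BK@(3,0)
Op 4: place BQ@(3,1)
Op 5: place BB@(4,2)
Op 6: place BQ@(0,2)
Op 7: place WR@(2,3)
Op 8: place WQ@(1,2)
Op 9: place WK@(0,0)
Per-piece attacks for B:
  BQ@(0,2): attacks (0,3) (0,4) (0,1) (0,0) (1,2) (1,3) (2,4) (1,1) (2,0) [ray(0,-1) blocked at (0,0); ray(1,0) blocked at (1,2)]
  BK@(3,0): attacks (3,1) (4,0) (2,0) (4,1) (2,1)
  BQ@(3,1): attacks (3,2) (3,3) (3,4) (3,0) (4,1) (2,1) (1,1) (0,1) (4,2) (4,0) (2,2) (1,3) (0,4) (2,0) [ray(0,-1) blocked at (3,0); ray(1,1) blocked at (4,2)]
  BB@(4,2): attacks (3,3) (2,4) (3,1) [ray(-1,-1) blocked at (3,1)]
B attacks (1,4): no

Answer: no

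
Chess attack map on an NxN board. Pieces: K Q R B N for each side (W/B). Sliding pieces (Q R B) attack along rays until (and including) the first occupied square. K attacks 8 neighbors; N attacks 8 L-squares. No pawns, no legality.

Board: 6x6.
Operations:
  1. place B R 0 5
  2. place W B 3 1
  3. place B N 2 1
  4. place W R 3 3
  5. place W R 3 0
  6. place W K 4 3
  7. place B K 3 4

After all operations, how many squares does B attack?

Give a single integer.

Answer: 18

Derivation:
Op 1: place BR@(0,5)
Op 2: place WB@(3,1)
Op 3: place BN@(2,1)
Op 4: place WR@(3,3)
Op 5: place WR@(3,0)
Op 6: place WK@(4,3)
Op 7: place BK@(3,4)
Per-piece attacks for B:
  BR@(0,5): attacks (0,4) (0,3) (0,2) (0,1) (0,0) (1,5) (2,5) (3,5) (4,5) (5,5)
  BN@(2,1): attacks (3,3) (4,2) (1,3) (0,2) (4,0) (0,0)
  BK@(3,4): attacks (3,5) (3,3) (4,4) (2,4) (4,5) (4,3) (2,5) (2,3)
Union (18 distinct): (0,0) (0,1) (0,2) (0,3) (0,4) (1,3) (1,5) (2,3) (2,4) (2,5) (3,3) (3,5) (4,0) (4,2) (4,3) (4,4) (4,5) (5,5)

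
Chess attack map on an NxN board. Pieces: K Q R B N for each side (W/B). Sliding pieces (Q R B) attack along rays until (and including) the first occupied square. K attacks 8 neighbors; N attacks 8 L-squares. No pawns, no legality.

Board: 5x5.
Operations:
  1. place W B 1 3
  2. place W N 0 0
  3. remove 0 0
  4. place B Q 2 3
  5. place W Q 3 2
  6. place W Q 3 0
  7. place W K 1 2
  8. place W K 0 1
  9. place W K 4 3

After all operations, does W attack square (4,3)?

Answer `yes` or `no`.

Answer: yes

Derivation:
Op 1: place WB@(1,3)
Op 2: place WN@(0,0)
Op 3: remove (0,0)
Op 4: place BQ@(2,3)
Op 5: place WQ@(3,2)
Op 6: place WQ@(3,0)
Op 7: place WK@(1,2)
Op 8: place WK@(0,1)
Op 9: place WK@(4,3)
Per-piece attacks for W:
  WK@(0,1): attacks (0,2) (0,0) (1,1) (1,2) (1,0)
  WK@(1,2): attacks (1,3) (1,1) (2,2) (0,2) (2,3) (2,1) (0,3) (0,1)
  WB@(1,3): attacks (2,4) (2,2) (3,1) (4,0) (0,4) (0,2)
  WQ@(3,0): attacks (3,1) (3,2) (4,0) (2,0) (1,0) (0,0) (4,1) (2,1) (1,2) [ray(0,1) blocked at (3,2); ray(-1,1) blocked at (1,2)]
  WQ@(3,2): attacks (3,3) (3,4) (3,1) (3,0) (4,2) (2,2) (1,2) (4,3) (4,1) (2,3) (2,1) (1,0) [ray(0,-1) blocked at (3,0); ray(-1,0) blocked at (1,2); ray(1,1) blocked at (4,3); ray(-1,1) blocked at (2,3)]
  WK@(4,3): attacks (4,4) (4,2) (3,3) (3,4) (3,2)
W attacks (4,3): yes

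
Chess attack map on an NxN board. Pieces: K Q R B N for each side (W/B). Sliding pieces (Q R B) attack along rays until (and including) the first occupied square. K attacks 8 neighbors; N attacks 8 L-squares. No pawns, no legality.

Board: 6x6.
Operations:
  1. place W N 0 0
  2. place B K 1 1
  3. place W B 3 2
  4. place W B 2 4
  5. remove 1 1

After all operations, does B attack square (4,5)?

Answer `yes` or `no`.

Answer: no

Derivation:
Op 1: place WN@(0,0)
Op 2: place BK@(1,1)
Op 3: place WB@(3,2)
Op 4: place WB@(2,4)
Op 5: remove (1,1)
Per-piece attacks for B:
B attacks (4,5): no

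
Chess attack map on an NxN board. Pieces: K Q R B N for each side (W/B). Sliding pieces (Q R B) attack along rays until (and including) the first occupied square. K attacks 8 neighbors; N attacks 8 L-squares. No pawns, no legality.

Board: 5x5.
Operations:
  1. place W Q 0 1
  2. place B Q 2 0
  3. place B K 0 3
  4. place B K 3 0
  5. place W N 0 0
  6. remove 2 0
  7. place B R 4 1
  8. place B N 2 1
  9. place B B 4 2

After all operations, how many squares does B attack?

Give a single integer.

Op 1: place WQ@(0,1)
Op 2: place BQ@(2,0)
Op 3: place BK@(0,3)
Op 4: place BK@(3,0)
Op 5: place WN@(0,0)
Op 6: remove (2,0)
Op 7: place BR@(4,1)
Op 8: place BN@(2,1)
Op 9: place BB@(4,2)
Per-piece attacks for B:
  BK@(0,3): attacks (0,4) (0,2) (1,3) (1,4) (1,2)
  BN@(2,1): attacks (3,3) (4,2) (1,3) (0,2) (4,0) (0,0)
  BK@(3,0): attacks (3,1) (4,0) (2,0) (4,1) (2,1)
  BR@(4,1): attacks (4,2) (4,0) (3,1) (2,1) [ray(0,1) blocked at (4,2); ray(-1,0) blocked at (2,1)]
  BB@(4,2): attacks (3,3) (2,4) (3,1) (2,0)
Union (14 distinct): (0,0) (0,2) (0,4) (1,2) (1,3) (1,4) (2,0) (2,1) (2,4) (3,1) (3,3) (4,0) (4,1) (4,2)

Answer: 14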